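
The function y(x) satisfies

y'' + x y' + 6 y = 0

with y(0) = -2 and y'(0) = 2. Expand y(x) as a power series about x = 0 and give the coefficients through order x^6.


Ansatz: y(x) = sum_{n>=0} a_n x^n, so y'(x) = sum_{n>=1} n a_n x^(n-1) and y''(x) = sum_{n>=2} n(n-1) a_n x^(n-2).
Substitute into P(x) y'' + Q(x) y' + R(x) y = 0 with P(x) = 1, Q(x) = x, R(x) = 6, and match powers of x.
Initial conditions: a_0 = -2, a_1 = 2.
Setting the coefficient of each power of x to zero and solving order by order (substituting the coefficients already found):
  x^0: 2 a_2 + 6 a_0 = 0  ->  2 a_2 = -6 a_0 = 12  ->  a_2 = 6
  x^1: 6 a_3 + 7 a_1 = 0  ->  6 a_3 = -7 a_1 = -14  ->  a_3 = -7/3
  x^2: 12 a_4 + 8 a_2 = 0  ->  12 a_4 = -8 a_2 = -48  ->  a_4 = -4
  x^3: 20 a_5 + 9 a_3 = 0  ->  20 a_5 = -9 a_3 = 21  ->  a_5 = 21/20
  x^4: 30 a_6 + 10 a_4 = 0  ->  30 a_6 = -10 a_4 = 40  ->  a_6 = 4/3
Truncated series: y(x) = -2 + 2 x + 6 x^2 - (7/3) x^3 - 4 x^4 + (21/20) x^5 + (4/3) x^6 + O(x^7).

a_0 = -2; a_1 = 2; a_2 = 6; a_3 = -7/3; a_4 = -4; a_5 = 21/20; a_6 = 4/3


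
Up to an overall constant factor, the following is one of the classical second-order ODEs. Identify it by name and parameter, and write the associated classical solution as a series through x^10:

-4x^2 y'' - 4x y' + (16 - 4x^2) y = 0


All three coefficients share the factor -4; dividing through by -4 gives  x^2 y'' + x y' + (x^2 - 4) y = 0.
This matches the Bessel equation x^2 y'' + x y' + (x^2 - nu^2) y = 0 with nu^2 = 4, so nu = 2; the solution bounded at x = 0 is J_2(x).
Frobenius at x = 0: indicial roots ±nu; for r = nu the recurrence k(k + 2nu) c_k = -c_{k-2} gives the standard series J_nu(x) = sum_{k>=0} (-1)^k / (k! (k+nu)!) (x/2)^(2k+nu). Evaluate the first 5 terms:
  k = 0: (-1)^0 / (0! * 2! * 2^2) x^2 = 1/(1*2*4) x^2 = (1/8) x^2
  k = 1: (-1)^1 / (1! * 3! * 2^4) x^4 = -1/(1*6*16) x^4 = (-1/96) x^4
  k = 2: (-1)^2 / (2! * 4! * 2^6) x^6 = 1/(2*24*64) x^6 = (1/3072) x^6
  k = 3: (-1)^3 / (3! * 5! * 2^8) x^8 = -1/(6*120*256) x^8 = (-1/184320) x^8
  k = 4: (-1)^4 / (4! * 6! * 2^10) x^10 = 1/(24*720*1024) x^10 = (1/17694720) x^10
Hence J_2(x) = x^10/17694720 - x^8/184320 + x^6/3072 - x^4/96 + x^2/8 + ....

J_2(x); series = x^10/17694720 - x^8/184320 + x^6/3072 - x^4/96 + x^2/8


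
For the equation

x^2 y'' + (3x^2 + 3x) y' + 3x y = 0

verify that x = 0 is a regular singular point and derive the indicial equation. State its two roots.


Divide by x^2 to reach normal form y'' + P_1(x) y' + P_2(x) y = 0 with P_1(x) = 3 + 3/x and P_2(x) = 3/x.
x = 0 is a singular point because the y'-coefficient 3 + 3/x has a pole at x = 0 and the y-coefficient 3/x has a pole at x = 0.
It is a regular singular point because x P_1(x) = p(x) = 3x + 3 and x^2 P_2(x) = q(x) = 3x are polynomials, hence analytic at x = 0.
p(0) = 3,  q(0) = 0.
Indicial equation: r(r-1) + p(0) r + q(0) = 0, i.e. r^2 + (p(0) - 1) r + q(0) = 0, i.e. r^2 + 2 r = 0.
Discriminant: (2)^2 - 4(0) = 4, so r = (-2 ± 2)/2.
Solving: r_1 = 0, r_2 = -2.

indicial: r^2 + 2 r = 0; roots r_1 = 0, r_2 = -2


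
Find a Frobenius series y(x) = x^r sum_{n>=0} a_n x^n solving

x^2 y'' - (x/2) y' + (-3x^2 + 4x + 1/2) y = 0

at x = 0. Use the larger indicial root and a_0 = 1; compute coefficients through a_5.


Write in Frobenius form y'' + (p(x)/x) y' + (q(x)/x^2) y = 0:
  p(x) = -1/2,  q(x) = -3x^2 + 4x + 1/2.
Indicial equation: r(r-1) + (-1/2) r + (1/2) = 0 -> roots r_1 = 1, r_2 = 1/2.
Take r = r_1 = 1. Let y(x) = x^r sum_{n>=0} a_n x^n with a_0 = 1.
Substitute y = x^r sum a_n x^n and match x^{r+n}. The recurrence is
  D(n) a_n + 4 a_{n-1} - 3 a_{n-2} = 0,  where D(n) = (r+n)(r+n-1) + (-1/2)(r+n) + (1/2).
  a_n = [-4 a_{n-1} + 3 a_{n-2}] / D(n).
Since the indicial polynomial factors as (r - r_1)(r - r_2), D(n) = (r_1 + n - r_1)(r_1 + n - r_2) = n(n + 1/2).
Evaluating step by step (a_0 = 1):
  n = 1: D(1) = 1(1 + 1/2) = 3/2; numerator = -4(1) = -4; a_1 = (-4)/(3/2) = -8/3
  n = 2: D(2) = 2(2 + 1/2) = 5; numerator = -4(-8/3) + 3(1) = 41/3; a_2 = (41/3)/(5) = 41/15
  n = 3: D(3) = 3(3 + 1/2) = 21/2; numerator = -4(41/15) + 3(-8/3) = -284/15; a_3 = (-284/15)/(21/2) = -568/315
  n = 4: D(4) = 4(4 + 1/2) = 18; numerator = -4(-568/315) + 3(41/15) = 971/63; a_4 = (971/63)/(18) = 971/1134
  n = 5: D(5) = 5(5 + 1/2) = 55/2; numerator = -4(971/1134) + 3(-568/315) = -3578/405; a_5 = (-3578/405)/(55/2) = -7156/22275

r = 1; a_0 = 1; a_1 = -8/3; a_2 = 41/15; a_3 = -568/315; a_4 = 971/1134; a_5 = -7156/22275


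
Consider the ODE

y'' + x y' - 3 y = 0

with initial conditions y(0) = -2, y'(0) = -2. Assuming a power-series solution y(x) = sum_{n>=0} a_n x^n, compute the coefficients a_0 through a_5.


Ansatz: y(x) = sum_{n>=0} a_n x^n, so y'(x) = sum_{n>=1} n a_n x^(n-1) and y''(x) = sum_{n>=2} n(n-1) a_n x^(n-2).
Substitute into P(x) y'' + Q(x) y' + R(x) y = 0 with P(x) = 1, Q(x) = x, R(x) = -3, and match powers of x.
Initial conditions: a_0 = -2, a_1 = -2.
Setting the coefficient of each power of x to zero and solving order by order (substituting the coefficients already found):
  x^0: 2 a_2 - 3 a_0 = 0  ->  2 a_2 = 3 a_0 = -6  ->  a_2 = -3
  x^1: 6 a_3 - 2 a_1 = 0  ->  6 a_3 = 2 a_1 = -4  ->  a_3 = -2/3
  x^2: 12 a_4 - a_2 = 0  ->  12 a_4 = a_2 = -3  ->  a_4 = -1/4
  x^3: 20 a_5 = 0  ->  a_5 = 0
Truncated series: y(x) = -2 - 2 x - 3 x^2 - (2/3) x^3 - (1/4) x^4 + O(x^6).

a_0 = -2; a_1 = -2; a_2 = -3; a_3 = -2/3; a_4 = -1/4; a_5 = 0


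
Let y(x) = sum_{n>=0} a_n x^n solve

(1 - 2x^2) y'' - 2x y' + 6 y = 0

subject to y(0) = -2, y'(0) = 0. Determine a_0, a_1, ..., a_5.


Ansatz: y(x) = sum_{n>=0} a_n x^n, so y'(x) = sum_{n>=1} n a_n x^(n-1) and y''(x) = sum_{n>=2} n(n-1) a_n x^(n-2).
Substitute into P(x) y'' + Q(x) y' + R(x) y = 0 with P(x) = 1 - 2x^2, Q(x) = -2x, R(x) = 6, and match powers of x.
Initial conditions: a_0 = -2, a_1 = 0.
Setting the coefficient of each power of x to zero and solving order by order (substituting the coefficients already found):
  x^0: 2 a_2 + 6 a_0 = 0  ->  2 a_2 = -6 a_0 = 12  ->  a_2 = 6
  x^1: 6 a_3 + 4 a_1 = 0  ->  6 a_3 = -4 a_1 = 0  ->  a_3 = 0
  x^2: 12 a_4 - 2 a_2 = 0  ->  12 a_4 = 2 a_2 = 12  ->  a_4 = 1
  x^3: 20 a_5 - 12 a_3 = 0  ->  20 a_5 = 12 a_3 = 0  ->  a_5 = 0
Truncated series: y(x) = -2 + 6 x^2 + x^4 + O(x^6).

a_0 = -2; a_1 = 0; a_2 = 6; a_3 = 0; a_4 = 1; a_5 = 0


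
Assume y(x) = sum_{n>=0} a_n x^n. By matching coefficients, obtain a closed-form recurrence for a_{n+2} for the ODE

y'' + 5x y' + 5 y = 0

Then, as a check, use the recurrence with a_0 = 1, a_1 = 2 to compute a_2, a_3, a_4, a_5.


Substitute y = sum_n a_n x^n.
y''(x) has coefficient (n+2)(n+1) a_{n+2} at x^n;
5 x y'(x) has coefficient 5 n a_n at x^n (shift);
5 y(x) has coefficient 5 a_n at x^n.
Matching x^n: (n+2)(n+1) a_{n+2} + (5n + 5) a_n = 0.
Thus a_{n+2} = (-5n - 5) / ((n+1)(n+2)) * a_n.

Check with a_0 = 1, a_1 = 2 (apply the recurrence for n = 0, 1, 2, 3): a_0 = 1, a_1 = 2, a_2 = -5/2, a_3 = -10/3, a_4 = 25/8, a_5 = 10/3.

a_(n+2) = (-5n - 5) / ((n+1)(n+2)) * a_n; check: a_0 = 1, a_1 = 2, a_2 = -5/2, a_3 = -10/3, a_4 = 25/8, a_5 = 10/3


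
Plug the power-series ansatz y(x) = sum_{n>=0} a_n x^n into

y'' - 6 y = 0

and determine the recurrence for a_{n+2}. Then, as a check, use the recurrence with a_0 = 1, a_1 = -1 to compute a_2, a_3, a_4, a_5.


Substitute y = sum_n a_n x^n into y'' + (const) y = 0.
y''(x) = sum_{n>=0} (n+2)(n+1) a_{n+2} x^n.
The ODE becomes sum_n [(n+2)(n+1) a_{n+2} - 6 a_n] x^n = 0.
Setting each coefficient to zero gives the recurrence:
  (n+2)(n+1) a_{n+2} - 6 a_n = 0,
  a_{n+2} = 6 / ((n+1)(n+2)) a_n.

Check with a_0 = 1, a_1 = -1 (apply the recurrence for n = 0, 1, 2, 3): a_0 = 1, a_1 = -1, a_2 = 3, a_3 = -1, a_4 = 3/2, a_5 = -3/10.

a_{n+2} = 6/((n+1)(n+2)) * a_n; check: a_0 = 1, a_1 = -1, a_2 = 3, a_3 = -1, a_4 = 3/2, a_5 = -3/10


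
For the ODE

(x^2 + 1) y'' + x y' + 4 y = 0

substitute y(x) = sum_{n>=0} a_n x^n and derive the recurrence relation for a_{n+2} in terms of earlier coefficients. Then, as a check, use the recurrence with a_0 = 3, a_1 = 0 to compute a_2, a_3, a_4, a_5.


Substitute y = sum_n a_n x^n.
(1 + 1 x^2) y'' contributes (n+2)(n+1) a_{n+2} + n(n-1) a_n at x^n.
x y'(x) contributes n a_n at x^n.
4 y(x) contributes 4 a_n at x^n.
Matching x^n: (n+2)(n+1) a_{n+2} + (n(n-1) + n + 4) a_n = 0.
Thus a_{n+2} = (-n(n-1) - n - 4) / ((n+1)(n+2)) * a_n.

Check with a_0 = 3, a_1 = 0 (apply the recurrence for n = 0, 1, 2, 3): a_0 = 3, a_1 = 0, a_2 = -6, a_3 = 0, a_4 = 4, a_5 = 0.

a_(n+2) = (-n(n-1) - n - 4) / ((n+1)(n+2)) * a_n; check: a_0 = 3, a_1 = 0, a_2 = -6, a_3 = 0, a_4 = 4, a_5 = 0


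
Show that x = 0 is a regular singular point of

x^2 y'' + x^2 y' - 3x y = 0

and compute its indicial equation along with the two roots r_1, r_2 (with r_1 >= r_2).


Divide by x^2 to reach normal form y'' + P_1(x) y' + P_2(x) y = 0 with P_1(x) = 1 and P_2(x) = -3/x.
x = 0 is a singular point because the y-coefficient -3/x has a pole at x = 0.
It is a regular singular point because x P_1(x) = p(x) = x and x^2 P_2(x) = q(x) = -3x are polynomials, hence analytic at x = 0.
p(0) = 0,  q(0) = 0.
Indicial equation: r(r-1) + p(0) r + q(0) = 0, i.e. r^2 + (p(0) - 1) r + q(0) = 0, i.e. r^2 - 1 r = 0.
Discriminant: (-1)^2 - 4(0) = 1, so r = (1 ± 1)/2.
Solving: r_1 = 1, r_2 = 0.

indicial: r^2 - 1 r = 0; roots r_1 = 1, r_2 = 0


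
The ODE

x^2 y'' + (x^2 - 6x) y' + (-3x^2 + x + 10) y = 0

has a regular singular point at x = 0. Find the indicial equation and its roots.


Divide by x^2 to reach normal form y'' + P_1(x) y' + P_2(x) y = 0 with P_1(x) = 1 - 6/x and P_2(x) = -3 + 1/x + 10/x^2.
x = 0 is a singular point because the y'-coefficient 1 - 6/x has a pole at x = 0 and the y-coefficient -3 + 1/x + 10/x^2 has a pole at x = 0.
It is a regular singular point because x P_1(x) = p(x) = x - 6 and x^2 P_2(x) = q(x) = -3x^2 + x + 10 are polynomials, hence analytic at x = 0.
p(0) = -6,  q(0) = 10.
Indicial equation: r(r-1) + p(0) r + q(0) = 0, i.e. r^2 + (p(0) - 1) r + q(0) = 0, i.e. r^2 - 7 r + 10 = 0.
Discriminant: (-7)^2 - 4(10) = 9, so r = (7 ± 3)/2.
Solving: r_1 = 5, r_2 = 2.

indicial: r^2 - 7 r + 10 = 0; roots r_1 = 5, r_2 = 2


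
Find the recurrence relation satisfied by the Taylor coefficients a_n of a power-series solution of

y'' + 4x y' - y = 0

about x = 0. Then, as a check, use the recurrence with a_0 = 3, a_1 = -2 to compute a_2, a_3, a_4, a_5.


Substitute y = sum_n a_n x^n.
y''(x) has coefficient (n+2)(n+1) a_{n+2} at x^n;
4 x y'(x) has coefficient 4 n a_n at x^n (shift);
-y(x) has coefficient -1 a_n at x^n.
Matching x^n: (n+2)(n+1) a_{n+2} + (4n - 1) a_n = 0.
Thus a_{n+2} = (-4n + 1) / ((n+1)(n+2)) * a_n.

Check with a_0 = 3, a_1 = -2 (apply the recurrence for n = 0, 1, 2, 3): a_0 = 3, a_1 = -2, a_2 = 3/2, a_3 = 1, a_4 = -7/8, a_5 = -11/20.

a_(n+2) = (-4n + 1) / ((n+1)(n+2)) * a_n; check: a_0 = 3, a_1 = -2, a_2 = 3/2, a_3 = 1, a_4 = -7/8, a_5 = -11/20


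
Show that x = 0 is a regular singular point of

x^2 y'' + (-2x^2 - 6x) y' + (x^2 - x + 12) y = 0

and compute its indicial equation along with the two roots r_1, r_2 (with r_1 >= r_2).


Divide by x^2 to reach normal form y'' + P_1(x) y' + P_2(x) y = 0 with P_1(x) = -2 - 6/x and P_2(x) = 1 - 1/x + 12/x^2.
x = 0 is a singular point because the y'-coefficient -2 - 6/x has a pole at x = 0 and the y-coefficient 1 - 1/x + 12/x^2 has a pole at x = 0.
It is a regular singular point because x P_1(x) = p(x) = -2x - 6 and x^2 P_2(x) = q(x) = x^2 - x + 12 are polynomials, hence analytic at x = 0.
p(0) = -6,  q(0) = 12.
Indicial equation: r(r-1) + p(0) r + q(0) = 0, i.e. r^2 + (p(0) - 1) r + q(0) = 0, i.e. r^2 - 7 r + 12 = 0.
Discriminant: (-7)^2 - 4(12) = 1, so r = (7 ± 1)/2.
Solving: r_1 = 4, r_2 = 3.

indicial: r^2 - 7 r + 12 = 0; roots r_1 = 4, r_2 = 3


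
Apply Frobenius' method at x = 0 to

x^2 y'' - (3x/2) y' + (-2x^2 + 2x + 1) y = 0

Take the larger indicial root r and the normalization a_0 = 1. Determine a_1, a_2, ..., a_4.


Write in Frobenius form y'' + (p(x)/x) y' + (q(x)/x^2) y = 0:
  p(x) = -3/2,  q(x) = -2x^2 + 2x + 1.
Indicial equation: r(r-1) + (-3/2) r + (1) = 0 -> roots r_1 = 2, r_2 = 1/2.
Take r = r_1 = 2. Let y(x) = x^r sum_{n>=0} a_n x^n with a_0 = 1.
Substitute y = x^r sum a_n x^n and match x^{r+n}. The recurrence is
  D(n) a_n + 2 a_{n-1} - 2 a_{n-2} = 0,  where D(n) = (r+n)(r+n-1) + (-3/2)(r+n) + (1).
  a_n = [-2 a_{n-1} + 2 a_{n-2}] / D(n).
Since the indicial polynomial factors as (r - r_1)(r - r_2), D(n) = (r_1 + n - r_1)(r_1 + n - r_2) = n(n + 3/2).
Evaluating step by step (a_0 = 1):
  n = 1: D(1) = 1(1 + 3/2) = 5/2; numerator = -2(1) = -2; a_1 = (-2)/(5/2) = -4/5
  n = 2: D(2) = 2(2 + 3/2) = 7; numerator = -2(-4/5) + 2(1) = 18/5; a_2 = (18/5)/(7) = 18/35
  n = 3: D(3) = 3(3 + 3/2) = 27/2; numerator = -2(18/35) + 2(-4/5) = -92/35; a_3 = (-92/35)/(27/2) = -184/945
  n = 4: D(4) = 4(4 + 3/2) = 22; numerator = -2(-184/945) + 2(18/35) = 268/189; a_4 = (268/189)/(22) = 134/2079

r = 2; a_0 = 1; a_1 = -4/5; a_2 = 18/35; a_3 = -184/945; a_4 = 134/2079


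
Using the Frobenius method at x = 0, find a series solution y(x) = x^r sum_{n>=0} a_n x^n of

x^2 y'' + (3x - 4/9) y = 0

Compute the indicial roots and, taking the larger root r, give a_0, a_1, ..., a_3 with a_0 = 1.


Write in Frobenius form y'' + (p(x)/x) y' + (q(x)/x^2) y = 0:
  p(x) = 0,  q(x) = 3x - 4/9.
Indicial equation: r(r-1) + (0) r + (-4/9) = 0 -> roots r_1 = 4/3, r_2 = -1/3.
Take r = r_1 = 4/3. Let y(x) = x^r sum_{n>=0} a_n x^n with a_0 = 1.
Substitute y = x^r sum a_n x^n and match x^{r+n}. The recurrence is
  D(n) a_n + 3 a_{n-1} = 0,  where D(n) = (r+n)(r+n-1) + (0)(r+n) + (-4/9).
  a_n = -3 / D(n) * a_{n-1}.
Since the indicial polynomial factors as (r - r_1)(r - r_2), D(n) = (r_1 + n - r_1)(r_1 + n - r_2) = n(n + 5/3).
Evaluating step by step (a_0 = 1):
  n = 1: D(1) = 1(1 + 5/3) = 8/3; numerator = -3(1) = -3; a_1 = (-3)/(8/3) = -9/8
  n = 2: D(2) = 2(2 + 5/3) = 22/3; numerator = -3(-9/8) = 27/8; a_2 = (27/8)/(22/3) = 81/176
  n = 3: D(3) = 3(3 + 5/3) = 14; numerator = -3(81/176) = -243/176; a_3 = (-243/176)/(14) = -243/2464

r = 4/3; a_0 = 1; a_1 = -9/8; a_2 = 81/176; a_3 = -243/2464


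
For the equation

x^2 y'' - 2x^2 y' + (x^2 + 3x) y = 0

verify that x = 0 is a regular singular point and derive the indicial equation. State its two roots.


Divide by x^2 to reach normal form y'' + P_1(x) y' + P_2(x) y = 0 with P_1(x) = -2 and P_2(x) = 1 + 3/x.
x = 0 is a singular point because the y-coefficient 1 + 3/x has a pole at x = 0.
It is a regular singular point because x P_1(x) = p(x) = -2x and x^2 P_2(x) = q(x) = x^2 + 3x are polynomials, hence analytic at x = 0.
p(0) = 0,  q(0) = 0.
Indicial equation: r(r-1) + p(0) r + q(0) = 0, i.e. r^2 + (p(0) - 1) r + q(0) = 0, i.e. r^2 - 1 r = 0.
Discriminant: (-1)^2 - 4(0) = 1, so r = (1 ± 1)/2.
Solving: r_1 = 1, r_2 = 0.

indicial: r^2 - 1 r = 0; roots r_1 = 1, r_2 = 0


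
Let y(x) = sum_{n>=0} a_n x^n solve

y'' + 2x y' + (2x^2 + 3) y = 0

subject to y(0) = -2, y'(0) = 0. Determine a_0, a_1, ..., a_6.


Ansatz: y(x) = sum_{n>=0} a_n x^n, so y'(x) = sum_{n>=1} n a_n x^(n-1) and y''(x) = sum_{n>=2} n(n-1) a_n x^(n-2).
Substitute into P(x) y'' + Q(x) y' + R(x) y = 0 with P(x) = 1, Q(x) = 2x, R(x) = 2x^2 + 3, and match powers of x.
Initial conditions: a_0 = -2, a_1 = 0.
Setting the coefficient of each power of x to zero and solving order by order (substituting the coefficients already found):
  x^0: 2 a_2 + 3 a_0 = 0  ->  2 a_2 = -3 a_0 = 6  ->  a_2 = 3
  x^1: 6 a_3 + 5 a_1 = 0  ->  6 a_3 = -5 a_1 = 0  ->  a_3 = 0
  x^2: 12 a_4 + 7 a_2 + 2 a_0 = 0  ->  12 a_4 = -7 a_2 - 2 a_0 = -17  ->  a_4 = -17/12
  x^3: 20 a_5 + 9 a_3 + 2 a_1 = 0  ->  20 a_5 = -9 a_3 - 2 a_1 = 0  ->  a_5 = 0
  x^4: 30 a_6 + 11 a_4 + 2 a_2 = 0  ->  30 a_6 = -11 a_4 - 2 a_2 = 115/12  ->  a_6 = 23/72
Truncated series: y(x) = -2 + 3 x^2 - (17/12) x^4 + (23/72) x^6 + O(x^7).

a_0 = -2; a_1 = 0; a_2 = 3; a_3 = 0; a_4 = -17/12; a_5 = 0; a_6 = 23/72


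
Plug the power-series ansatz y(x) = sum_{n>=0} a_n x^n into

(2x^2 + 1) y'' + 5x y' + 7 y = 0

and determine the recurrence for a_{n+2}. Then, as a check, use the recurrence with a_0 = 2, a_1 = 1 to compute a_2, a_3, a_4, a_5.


Substitute y = sum_n a_n x^n.
(1 + 2 x^2) y'' contributes (n+2)(n+1) a_{n+2} + 2 n(n-1) a_n at x^n.
5 x y'(x) contributes 5 n a_n at x^n.
7 y(x) contributes 7 a_n at x^n.
Matching x^n: (n+2)(n+1) a_{n+2} + (2 n(n-1) + 5 n + 7) a_n = 0.
Thus a_{n+2} = (-2 n(n-1) - 5 n - 7) / ((n+1)(n+2)) * a_n.

Check with a_0 = 2, a_1 = 1 (apply the recurrence for n = 0, 1, 2, 3): a_0 = 2, a_1 = 1, a_2 = -7, a_3 = -2, a_4 = 49/4, a_5 = 17/5.

a_(n+2) = (-2 n(n-1) - 5 n - 7) / ((n+1)(n+2)) * a_n; check: a_0 = 2, a_1 = 1, a_2 = -7, a_3 = -2, a_4 = 49/4, a_5 = 17/5


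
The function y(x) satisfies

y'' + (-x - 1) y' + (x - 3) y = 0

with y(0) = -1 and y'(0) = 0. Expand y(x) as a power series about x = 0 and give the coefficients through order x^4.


Ansatz: y(x) = sum_{n>=0} a_n x^n, so y'(x) = sum_{n>=1} n a_n x^(n-1) and y''(x) = sum_{n>=2} n(n-1) a_n x^(n-2).
Substitute into P(x) y'' + Q(x) y' + R(x) y = 0 with P(x) = 1, Q(x) = -x - 1, R(x) = x - 3, and match powers of x.
Initial conditions: a_0 = -1, a_1 = 0.
Setting the coefficient of each power of x to zero and solving order by order (substituting the coefficients already found):
  x^0: 2 a_2 - a_1 - 3 a_0 = 0  ->  2 a_2 = a_1 + 3 a_0 = -3  ->  a_2 = -3/2
  x^1: 6 a_3 - 2 a_2 - 4 a_1 + a_0 = 0  ->  6 a_3 = 2 a_2 + 4 a_1 - a_0 = -2  ->  a_3 = -1/3
  x^2: 12 a_4 - 3 a_3 - 5 a_2 + a_1 = 0  ->  12 a_4 = 3 a_3 + 5 a_2 - a_1 = -17/2  ->  a_4 = -17/24
Truncated series: y(x) = -1 - (3/2) x^2 - (1/3) x^3 - (17/24) x^4 + O(x^5).

a_0 = -1; a_1 = 0; a_2 = -3/2; a_3 = -1/3; a_4 = -17/24


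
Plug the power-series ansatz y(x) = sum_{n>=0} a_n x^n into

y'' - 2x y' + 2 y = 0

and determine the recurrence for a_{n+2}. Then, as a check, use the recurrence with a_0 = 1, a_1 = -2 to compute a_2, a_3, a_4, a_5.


Substitute y = sum_n a_n x^n.
y''(x) has coefficient (n+2)(n+1) a_{n+2} at x^n;
-2 x y'(x) has coefficient -2 n a_n at x^n (shift);
2 y(x) has coefficient 2 a_n at x^n.
Matching x^n: (n+2)(n+1) a_{n+2} + (-2n + 2) a_n = 0.
Thus a_{n+2} = (2n - 2) / ((n+1)(n+2)) * a_n.

Check with a_0 = 1, a_1 = -2 (apply the recurrence for n = 0, 1, 2, 3): a_0 = 1, a_1 = -2, a_2 = -1, a_3 = 0, a_4 = -1/6, a_5 = 0.

a_(n+2) = (2n - 2) / ((n+1)(n+2)) * a_n; check: a_0 = 1, a_1 = -2, a_2 = -1, a_3 = 0, a_4 = -1/6, a_5 = 0


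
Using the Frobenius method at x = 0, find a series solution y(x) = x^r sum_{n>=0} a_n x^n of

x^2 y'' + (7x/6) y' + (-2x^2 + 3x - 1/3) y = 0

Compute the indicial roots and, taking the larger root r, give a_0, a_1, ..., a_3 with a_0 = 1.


Write in Frobenius form y'' + (p(x)/x) y' + (q(x)/x^2) y = 0:
  p(x) = 7/6,  q(x) = -2x^2 + 3x - 1/3.
Indicial equation: r(r-1) + (7/6) r + (-1/3) = 0 -> roots r_1 = 1/2, r_2 = -2/3.
Take r = r_1 = 1/2. Let y(x) = x^r sum_{n>=0} a_n x^n with a_0 = 1.
Substitute y = x^r sum a_n x^n and match x^{r+n}. The recurrence is
  D(n) a_n + 3 a_{n-1} - 2 a_{n-2} = 0,  where D(n) = (r+n)(r+n-1) + (7/6)(r+n) + (-1/3).
  a_n = [-3 a_{n-1} + 2 a_{n-2}] / D(n).
Since the indicial polynomial factors as (r - r_1)(r - r_2), D(n) = (r_1 + n - r_1)(r_1 + n - r_2) = n(n + 7/6).
Evaluating step by step (a_0 = 1):
  n = 1: D(1) = 1(1 + 7/6) = 13/6; numerator = -3(1) = -3; a_1 = (-3)/(13/6) = -18/13
  n = 2: D(2) = 2(2 + 7/6) = 19/3; numerator = -3(-18/13) + 2(1) = 80/13; a_2 = (80/13)/(19/3) = 240/247
  n = 3: D(3) = 3(3 + 7/6) = 25/2; numerator = -3(240/247) + 2(-18/13) = -108/19; a_3 = (-108/19)/(25/2) = -216/475

r = 1/2; a_0 = 1; a_1 = -18/13; a_2 = 240/247; a_3 = -216/475


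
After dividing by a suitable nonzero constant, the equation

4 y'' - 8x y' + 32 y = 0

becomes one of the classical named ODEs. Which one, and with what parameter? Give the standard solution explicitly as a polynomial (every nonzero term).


All three coefficients share the factor 4; dividing through by 4 gives  y'' - 2x y' + 8 y = 0.
This matches the Hermite equation y'' - 2x y' + 2n y = 0 with 2n = 8, so n = 4; the polynomial solution is H_4(x).
With y = sum_k a_k x^k, matching x^k gives (k+2)(k+1) a_{k+2} = 2(k - n) a_k = 2(k - 4) a_k. The right side vanishes at k = 4, so the series with the parity of 4 terminates at degree 4.
Standard normalization: leading coefficient of H_n is 2^n, so a_4 = 2^4 = 16. Work downward with a_k = (k+1)(k+2) a_{k+2} / (2(k - n)):
  a_2 = (3)(4)(16) / (2(2 - 4)) = 192/(-4) = -48
  a_0 = (1)(2)(-48) / (2(0 - 4)) = -96/(-8) = 12
Hence H_4(x) = 16 x^4 - 48 x^2 + 12.

H_4(x); series = 16 x^4 - 48 x^2 + 12


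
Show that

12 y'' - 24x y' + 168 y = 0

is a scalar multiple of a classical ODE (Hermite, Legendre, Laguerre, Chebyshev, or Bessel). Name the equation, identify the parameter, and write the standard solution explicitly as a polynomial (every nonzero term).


All three coefficients share the factor 12; dividing through by 12 gives  y'' - 2x y' + 14 y = 0.
This matches the Hermite equation y'' - 2x y' + 2n y = 0 with 2n = 14, so n = 7; the polynomial solution is H_7(x).
With y = sum_k a_k x^k, matching x^k gives (k+2)(k+1) a_{k+2} = 2(k - n) a_k = 2(k - 7) a_k. The right side vanishes at k = 7, so the series with the parity of 7 terminates at degree 7.
Standard normalization: leading coefficient of H_n is 2^n, so a_7 = 2^7 = 128. Work downward with a_k = (k+1)(k+2) a_{k+2} / (2(k - n)):
  a_5 = (6)(7)(128) / (2(5 - 7)) = 5376/(-4) = -1344
  a_3 = (4)(5)(-1344) / (2(3 - 7)) = -26880/(-8) = 3360
  a_1 = (2)(3)(3360) / (2(1 - 7)) = 20160/(-12) = -1680
Hence H_7(x) = 128 x^7 - 1344 x^5 + 3360 x^3 - 1680 x.

H_7(x); series = 128 x^7 - 1344 x^5 + 3360 x^3 - 1680 x


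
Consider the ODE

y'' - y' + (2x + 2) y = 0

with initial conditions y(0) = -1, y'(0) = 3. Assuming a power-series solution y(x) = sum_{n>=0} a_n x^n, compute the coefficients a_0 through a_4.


Ansatz: y(x) = sum_{n>=0} a_n x^n, so y'(x) = sum_{n>=1} n a_n x^(n-1) and y''(x) = sum_{n>=2} n(n-1) a_n x^(n-2).
Substitute into P(x) y'' + Q(x) y' + R(x) y = 0 with P(x) = 1, Q(x) = -1, R(x) = 2x + 2, and match powers of x.
Initial conditions: a_0 = -1, a_1 = 3.
Setting the coefficient of each power of x to zero and solving order by order (substituting the coefficients already found):
  x^0: 2 a_2 - a_1 + 2 a_0 = 0  ->  2 a_2 = a_1 - 2 a_0 = 5  ->  a_2 = 5/2
  x^1: 6 a_3 - 2 a_2 + 2 a_1 + 2 a_0 = 0  ->  6 a_3 = 2 a_2 - 2 a_1 - 2 a_0 = 1  ->  a_3 = 1/6
  x^2: 12 a_4 - 3 a_3 + 2 a_2 + 2 a_1 = 0  ->  12 a_4 = 3 a_3 - 2 a_2 - 2 a_1 = -21/2  ->  a_4 = -7/8
Truncated series: y(x) = -1 + 3 x + (5/2) x^2 + (1/6) x^3 - (7/8) x^4 + O(x^5).

a_0 = -1; a_1 = 3; a_2 = 5/2; a_3 = 1/6; a_4 = -7/8


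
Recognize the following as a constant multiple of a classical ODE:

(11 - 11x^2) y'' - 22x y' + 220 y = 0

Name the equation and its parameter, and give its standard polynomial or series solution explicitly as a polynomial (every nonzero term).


All three coefficients share the factor 11; dividing through by 11 gives  (1 - x^2) y'' - 2x y' + 20 y = 0.
This matches the Legendre equation (1 - x^2) y'' - 2x y' + n(n+1) y = 0 (note the -2x y' term) with n(n+1) = 20, so n = 4; the polynomial solution is P_4(x).
With y = sum_k a_k x^k, matching x^k gives (k+2)(k+1) a_{k+2} = [k(k+1) - n(n+1)] a_k = (k - 4)(k + 5) a_k. The right side vanishes at k = 4, so the series with the parity of 4 terminates at degree 4.
Standard normalization (P_n(1) = 1): leading coefficient (2n)!/(2^n (n!)^2) = 40320/(16*576) = 35/8, so a_4 = 35/8. Work downward with a_k = (k+1)(k+2) a_{k+2} / ((k - 4)(k + 5)):
  a_2 = (3)(4)(35/8) / ((2 - 4)(2 + 5)) = (105/2)/(-14) = -15/4
  a_0 = (1)(2)(-15/4) / ((0 - 4)(0 + 5)) = (-15/2)/(-20) = 3/8
Hence P_4(x) = 35 x^4/8 - 15 x^2/4 + 3/8.

P_4(x); series = 35 x^4/8 - 15 x^2/4 + 3/8


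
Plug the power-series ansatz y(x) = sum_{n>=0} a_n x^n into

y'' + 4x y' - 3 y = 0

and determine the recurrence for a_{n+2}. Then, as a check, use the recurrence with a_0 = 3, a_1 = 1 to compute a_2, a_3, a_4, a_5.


Substitute y = sum_n a_n x^n.
y''(x) has coefficient (n+2)(n+1) a_{n+2} at x^n;
4 x y'(x) has coefficient 4 n a_n at x^n (shift);
-3 y(x) has coefficient -3 a_n at x^n.
Matching x^n: (n+2)(n+1) a_{n+2} + (4n - 3) a_n = 0.
Thus a_{n+2} = (-4n + 3) / ((n+1)(n+2)) * a_n.

Check with a_0 = 3, a_1 = 1 (apply the recurrence for n = 0, 1, 2, 3): a_0 = 3, a_1 = 1, a_2 = 9/2, a_3 = -1/6, a_4 = -15/8, a_5 = 3/40.

a_(n+2) = (-4n + 3) / ((n+1)(n+2)) * a_n; check: a_0 = 3, a_1 = 1, a_2 = 9/2, a_3 = -1/6, a_4 = -15/8, a_5 = 3/40


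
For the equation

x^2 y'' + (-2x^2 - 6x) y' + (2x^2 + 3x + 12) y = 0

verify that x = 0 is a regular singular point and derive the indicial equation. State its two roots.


Divide by x^2 to reach normal form y'' + P_1(x) y' + P_2(x) y = 0 with P_1(x) = -2 - 6/x and P_2(x) = 2 + 3/x + 12/x^2.
x = 0 is a singular point because the y'-coefficient -2 - 6/x has a pole at x = 0 and the y-coefficient 2 + 3/x + 12/x^2 has a pole at x = 0.
It is a regular singular point because x P_1(x) = p(x) = -2x - 6 and x^2 P_2(x) = q(x) = 2x^2 + 3x + 12 are polynomials, hence analytic at x = 0.
p(0) = -6,  q(0) = 12.
Indicial equation: r(r-1) + p(0) r + q(0) = 0, i.e. r^2 + (p(0) - 1) r + q(0) = 0, i.e. r^2 - 7 r + 12 = 0.
Discriminant: (-7)^2 - 4(12) = 1, so r = (7 ± 1)/2.
Solving: r_1 = 4, r_2 = 3.

indicial: r^2 - 7 r + 12 = 0; roots r_1 = 4, r_2 = 3


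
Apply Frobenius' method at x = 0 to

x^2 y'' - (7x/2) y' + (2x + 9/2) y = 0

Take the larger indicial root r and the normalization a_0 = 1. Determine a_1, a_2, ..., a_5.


Write in Frobenius form y'' + (p(x)/x) y' + (q(x)/x^2) y = 0:
  p(x) = -7/2,  q(x) = 2x + 9/2.
Indicial equation: r(r-1) + (-7/2) r + (9/2) = 0 -> roots r_1 = 3, r_2 = 3/2.
Take r = r_1 = 3. Let y(x) = x^r sum_{n>=0} a_n x^n with a_0 = 1.
Substitute y = x^r sum a_n x^n and match x^{r+n}. The recurrence is
  D(n) a_n + 2 a_{n-1} = 0,  where D(n) = (r+n)(r+n-1) + (-7/2)(r+n) + (9/2).
  a_n = -2 / D(n) * a_{n-1}.
Since the indicial polynomial factors as (r - r_1)(r - r_2), D(n) = (r_1 + n - r_1)(r_1 + n - r_2) = n(n + 3/2).
Evaluating step by step (a_0 = 1):
  n = 1: D(1) = 1(1 + 3/2) = 5/2; numerator = -2(1) = -2; a_1 = (-2)/(5/2) = -4/5
  n = 2: D(2) = 2(2 + 3/2) = 7; numerator = -2(-4/5) = 8/5; a_2 = (8/5)/(7) = 8/35
  n = 3: D(3) = 3(3 + 3/2) = 27/2; numerator = -2(8/35) = -16/35; a_3 = (-16/35)/(27/2) = -32/945
  n = 4: D(4) = 4(4 + 3/2) = 22; numerator = -2(-32/945) = 64/945; a_4 = (64/945)/(22) = 32/10395
  n = 5: D(5) = 5(5 + 3/2) = 65/2; numerator = -2(32/10395) = -64/10395; a_5 = (-64/10395)/(65/2) = -128/675675

r = 3; a_0 = 1; a_1 = -4/5; a_2 = 8/35; a_3 = -32/945; a_4 = 32/10395; a_5 = -128/675675


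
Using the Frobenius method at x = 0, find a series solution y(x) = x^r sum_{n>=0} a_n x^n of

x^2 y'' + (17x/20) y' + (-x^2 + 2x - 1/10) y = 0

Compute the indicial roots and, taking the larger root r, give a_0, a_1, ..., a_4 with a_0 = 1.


Write in Frobenius form y'' + (p(x)/x) y' + (q(x)/x^2) y = 0:
  p(x) = 17/20,  q(x) = -x^2 + 2x - 1/10.
Indicial equation: r(r-1) + (17/20) r + (-1/10) = 0 -> roots r_1 = 2/5, r_2 = -1/4.
Take r = r_1 = 2/5. Let y(x) = x^r sum_{n>=0} a_n x^n with a_0 = 1.
Substitute y = x^r sum a_n x^n and match x^{r+n}. The recurrence is
  D(n) a_n + 2 a_{n-1} - 1 a_{n-2} = 0,  where D(n) = (r+n)(r+n-1) + (17/20)(r+n) + (-1/10).
  a_n = [-2 a_{n-1} + 1 a_{n-2}] / D(n).
Since the indicial polynomial factors as (r - r_1)(r - r_2), D(n) = (r_1 + n - r_1)(r_1 + n - r_2) = n(n + 13/20).
Evaluating step by step (a_0 = 1):
  n = 1: D(1) = 1(1 + 13/20) = 33/20; numerator = -2(1) = -2; a_1 = (-2)/(33/20) = -40/33
  n = 2: D(2) = 2(2 + 13/20) = 53/10; numerator = -2(-40/33) + 1(1) = 113/33; a_2 = (113/33)/(53/10) = 1130/1749
  n = 3: D(3) = 3(3 + 13/20) = 219/20; numerator = -2(1130/1749) + 1(-40/33) = -1460/583; a_3 = (-1460/583)/(219/20) = -400/1749
  n = 4: D(4) = 4(4 + 13/20) = 93/5; numerator = -2(-400/1749) + 1(1130/1749) = 1930/1749; a_4 = (1930/1749)/(93/5) = 9650/162657

r = 2/5; a_0 = 1; a_1 = -40/33; a_2 = 1130/1749; a_3 = -400/1749; a_4 = 9650/162657


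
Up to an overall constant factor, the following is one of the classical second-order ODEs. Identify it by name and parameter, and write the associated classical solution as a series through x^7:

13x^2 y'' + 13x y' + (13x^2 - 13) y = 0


All three coefficients share the factor 13; dividing through by 13 gives  x^2 y'' + x y' + (x^2 - 1) y = 0.
This matches the Bessel equation x^2 y'' + x y' + (x^2 - nu^2) y = 0 with nu^2 = 1, so nu = 1; the solution bounded at x = 0 is J_1(x).
Frobenius at x = 0: indicial roots ±nu; for r = nu the recurrence k(k + 2nu) c_k = -c_{k-2} gives the standard series J_nu(x) = sum_{k>=0} (-1)^k / (k! (k+nu)!) (x/2)^(2k+nu). Evaluate the first 4 terms:
  k = 0: (-1)^0 / (0! * 1! * 2^1) x^1 = 1/(1*1*2) x^1 = (1/2) x^1
  k = 1: (-1)^1 / (1! * 2! * 2^3) x^3 = -1/(1*2*8) x^3 = (-1/16) x^3
  k = 2: (-1)^2 / (2! * 3! * 2^5) x^5 = 1/(2*6*32) x^5 = (1/384) x^5
  k = 3: (-1)^3 / (3! * 4! * 2^7) x^7 = -1/(6*24*128) x^7 = (-1/18432) x^7
Hence J_1(x) = -x^7/18432 + x^5/384 - x^3/16 + x/2 + ....

J_1(x); series = -x^7/18432 + x^5/384 - x^3/16 + x/2


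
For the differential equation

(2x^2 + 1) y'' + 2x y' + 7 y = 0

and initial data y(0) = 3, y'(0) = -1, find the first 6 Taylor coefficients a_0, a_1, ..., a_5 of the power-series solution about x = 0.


Ansatz: y(x) = sum_{n>=0} a_n x^n, so y'(x) = sum_{n>=1} n a_n x^(n-1) and y''(x) = sum_{n>=2} n(n-1) a_n x^(n-2).
Substitute into P(x) y'' + Q(x) y' + R(x) y = 0 with P(x) = 2x^2 + 1, Q(x) = 2x, R(x) = 7, and match powers of x.
Initial conditions: a_0 = 3, a_1 = -1.
Setting the coefficient of each power of x to zero and solving order by order (substituting the coefficients already found):
  x^0: 2 a_2 + 7 a_0 = 0  ->  2 a_2 = -7 a_0 = -21  ->  a_2 = -21/2
  x^1: 6 a_3 + 9 a_1 = 0  ->  6 a_3 = -9 a_1 = 9  ->  a_3 = 3/2
  x^2: 12 a_4 + 15 a_2 = 0  ->  12 a_4 = -15 a_2 = 315/2  ->  a_4 = 105/8
  x^3: 20 a_5 + 25 a_3 = 0  ->  20 a_5 = -25 a_3 = -75/2  ->  a_5 = -15/8
Truncated series: y(x) = 3 - x - (21/2) x^2 + (3/2) x^3 + (105/8) x^4 - (15/8) x^5 + O(x^6).

a_0 = 3; a_1 = -1; a_2 = -21/2; a_3 = 3/2; a_4 = 105/8; a_5 = -15/8


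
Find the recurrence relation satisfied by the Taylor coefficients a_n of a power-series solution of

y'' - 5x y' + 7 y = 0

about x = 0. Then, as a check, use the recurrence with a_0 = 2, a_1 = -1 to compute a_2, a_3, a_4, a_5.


Substitute y = sum_n a_n x^n.
y''(x) has coefficient (n+2)(n+1) a_{n+2} at x^n;
-5 x y'(x) has coefficient -5 n a_n at x^n (shift);
7 y(x) has coefficient 7 a_n at x^n.
Matching x^n: (n+2)(n+1) a_{n+2} + (-5n + 7) a_n = 0.
Thus a_{n+2} = (5n - 7) / ((n+1)(n+2)) * a_n.

Check with a_0 = 2, a_1 = -1 (apply the recurrence for n = 0, 1, 2, 3): a_0 = 2, a_1 = -1, a_2 = -7, a_3 = 1/3, a_4 = -7/4, a_5 = 2/15.

a_(n+2) = (5n - 7) / ((n+1)(n+2)) * a_n; check: a_0 = 2, a_1 = -1, a_2 = -7, a_3 = 1/3, a_4 = -7/4, a_5 = 2/15


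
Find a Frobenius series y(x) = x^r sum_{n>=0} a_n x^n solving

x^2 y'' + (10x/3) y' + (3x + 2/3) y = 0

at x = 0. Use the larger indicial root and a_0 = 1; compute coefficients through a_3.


Write in Frobenius form y'' + (p(x)/x) y' + (q(x)/x^2) y = 0:
  p(x) = 10/3,  q(x) = 3x + 2/3.
Indicial equation: r(r-1) + (10/3) r + (2/3) = 0 -> roots r_1 = -1/3, r_2 = -2.
Take r = r_1 = -1/3. Let y(x) = x^r sum_{n>=0} a_n x^n with a_0 = 1.
Substitute y = x^r sum a_n x^n and match x^{r+n}. The recurrence is
  D(n) a_n + 3 a_{n-1} = 0,  where D(n) = (r+n)(r+n-1) + (10/3)(r+n) + (2/3).
  a_n = -3 / D(n) * a_{n-1}.
Since the indicial polynomial factors as (r - r_1)(r - r_2), D(n) = (r_1 + n - r_1)(r_1 + n - r_2) = n(n + 5/3).
Evaluating step by step (a_0 = 1):
  n = 1: D(1) = 1(1 + 5/3) = 8/3; numerator = -3(1) = -3; a_1 = (-3)/(8/3) = -9/8
  n = 2: D(2) = 2(2 + 5/3) = 22/3; numerator = -3(-9/8) = 27/8; a_2 = (27/8)/(22/3) = 81/176
  n = 3: D(3) = 3(3 + 5/3) = 14; numerator = -3(81/176) = -243/176; a_3 = (-243/176)/(14) = -243/2464

r = -1/3; a_0 = 1; a_1 = -9/8; a_2 = 81/176; a_3 = -243/2464


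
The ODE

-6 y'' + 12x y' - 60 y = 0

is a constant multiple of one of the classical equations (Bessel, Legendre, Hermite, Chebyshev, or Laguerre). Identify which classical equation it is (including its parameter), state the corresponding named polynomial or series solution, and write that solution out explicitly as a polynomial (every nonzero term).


All three coefficients share the factor -6; dividing through by -6 gives  y'' - 2x y' + 10 y = 0.
This matches the Hermite equation y'' - 2x y' + 2n y = 0 with 2n = 10, so n = 5; the polynomial solution is H_5(x).
With y = sum_k a_k x^k, matching x^k gives (k+2)(k+1) a_{k+2} = 2(k - n) a_k = 2(k - 5) a_k. The right side vanishes at k = 5, so the series with the parity of 5 terminates at degree 5.
Standard normalization: leading coefficient of H_n is 2^n, so a_5 = 2^5 = 32. Work downward with a_k = (k+1)(k+2) a_{k+2} / (2(k - n)):
  a_3 = (4)(5)(32) / (2(3 - 5)) = 640/(-4) = -160
  a_1 = (2)(3)(-160) / (2(1 - 5)) = -960/(-8) = 120
Hence H_5(x) = 32 x^5 - 160 x^3 + 120 x.

H_5(x); series = 32 x^5 - 160 x^3 + 120 x


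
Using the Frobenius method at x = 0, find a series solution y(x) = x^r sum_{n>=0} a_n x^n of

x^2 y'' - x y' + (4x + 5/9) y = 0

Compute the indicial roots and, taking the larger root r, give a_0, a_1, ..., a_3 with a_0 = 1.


Write in Frobenius form y'' + (p(x)/x) y' + (q(x)/x^2) y = 0:
  p(x) = -1,  q(x) = 4x + 5/9.
Indicial equation: r(r-1) + (-1) r + (5/9) = 0 -> roots r_1 = 5/3, r_2 = 1/3.
Take r = r_1 = 5/3. Let y(x) = x^r sum_{n>=0} a_n x^n with a_0 = 1.
Substitute y = x^r sum a_n x^n and match x^{r+n}. The recurrence is
  D(n) a_n + 4 a_{n-1} = 0,  where D(n) = (r+n)(r+n-1) + (-1)(r+n) + (5/9).
  a_n = -4 / D(n) * a_{n-1}.
Since the indicial polynomial factors as (r - r_1)(r - r_2), D(n) = (r_1 + n - r_1)(r_1 + n - r_2) = n(n + 4/3).
Evaluating step by step (a_0 = 1):
  n = 1: D(1) = 1(1 + 4/3) = 7/3; numerator = -4(1) = -4; a_1 = (-4)/(7/3) = -12/7
  n = 2: D(2) = 2(2 + 4/3) = 20/3; numerator = -4(-12/7) = 48/7; a_2 = (48/7)/(20/3) = 36/35
  n = 3: D(3) = 3(3 + 4/3) = 13; numerator = -4(36/35) = -144/35; a_3 = (-144/35)/(13) = -144/455

r = 5/3; a_0 = 1; a_1 = -12/7; a_2 = 36/35; a_3 = -144/455


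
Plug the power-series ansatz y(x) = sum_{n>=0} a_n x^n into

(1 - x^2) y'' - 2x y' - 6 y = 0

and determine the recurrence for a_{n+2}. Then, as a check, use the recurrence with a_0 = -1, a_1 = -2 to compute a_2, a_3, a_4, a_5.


Substitute y = sum_n a_n x^n.
(1 - 1 x^2) y'' contributes (n+2)(n+1) a_{n+2} - n(n-1) a_n at x^n.
-2 x y'(x) contributes -2 n a_n at x^n.
-6 y(x) contributes -6 a_n at x^n.
Matching x^n: (n+2)(n+1) a_{n+2} + (-n(n-1) - 2 n - 6) a_n = 0.
Thus a_{n+2} = (n(n-1) + 2 n + 6) / ((n+1)(n+2)) * a_n.

Check with a_0 = -1, a_1 = -2 (apply the recurrence for n = 0, 1, 2, 3): a_0 = -1, a_1 = -2, a_2 = -3, a_3 = -8/3, a_4 = -3, a_5 = -12/5.

a_(n+2) = (n(n-1) + 2 n + 6) / ((n+1)(n+2)) * a_n; check: a_0 = -1, a_1 = -2, a_2 = -3, a_3 = -8/3, a_4 = -3, a_5 = -12/5


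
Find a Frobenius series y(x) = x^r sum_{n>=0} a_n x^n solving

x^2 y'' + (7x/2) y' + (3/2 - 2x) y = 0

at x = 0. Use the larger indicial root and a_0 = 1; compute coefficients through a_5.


Write in Frobenius form y'' + (p(x)/x) y' + (q(x)/x^2) y = 0:
  p(x) = 7/2,  q(x) = 3/2 - 2x.
Indicial equation: r(r-1) + (7/2) r + (3/2) = 0 -> roots r_1 = -1, r_2 = -3/2.
Take r = r_1 = -1. Let y(x) = x^r sum_{n>=0} a_n x^n with a_0 = 1.
Substitute y = x^r sum a_n x^n and match x^{r+n}. The recurrence is
  D(n) a_n - 2 a_{n-1} = 0,  where D(n) = (r+n)(r+n-1) + (7/2)(r+n) + (3/2).
  a_n = 2 / D(n) * a_{n-1}.
Since the indicial polynomial factors as (r - r_1)(r - r_2), D(n) = (r_1 + n - r_1)(r_1 + n - r_2) = n(n + 1/2).
Evaluating step by step (a_0 = 1):
  n = 1: D(1) = 1(1 + 1/2) = 3/2; numerator = 2(1) = 2; a_1 = (2)/(3/2) = 4/3
  n = 2: D(2) = 2(2 + 1/2) = 5; numerator = 2(4/3) = 8/3; a_2 = (8/3)/(5) = 8/15
  n = 3: D(3) = 3(3 + 1/2) = 21/2; numerator = 2(8/15) = 16/15; a_3 = (16/15)/(21/2) = 32/315
  n = 4: D(4) = 4(4 + 1/2) = 18; numerator = 2(32/315) = 64/315; a_4 = (64/315)/(18) = 32/2835
  n = 5: D(5) = 5(5 + 1/2) = 55/2; numerator = 2(32/2835) = 64/2835; a_5 = (64/2835)/(55/2) = 128/155925

r = -1; a_0 = 1; a_1 = 4/3; a_2 = 8/15; a_3 = 32/315; a_4 = 32/2835; a_5 = 128/155925


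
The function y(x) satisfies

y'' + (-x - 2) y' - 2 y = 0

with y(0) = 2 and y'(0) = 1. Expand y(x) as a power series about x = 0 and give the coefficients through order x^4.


Ansatz: y(x) = sum_{n>=0} a_n x^n, so y'(x) = sum_{n>=1} n a_n x^(n-1) and y''(x) = sum_{n>=2} n(n-1) a_n x^(n-2).
Substitute into P(x) y'' + Q(x) y' + R(x) y = 0 with P(x) = 1, Q(x) = -x - 2, R(x) = -2, and match powers of x.
Initial conditions: a_0 = 2, a_1 = 1.
Setting the coefficient of each power of x to zero and solving order by order (substituting the coefficients already found):
  x^0: 2 a_2 - 2 a_1 - 2 a_0 = 0  ->  2 a_2 = 2 a_1 + 2 a_0 = 6  ->  a_2 = 3
  x^1: 6 a_3 - 4 a_2 - 3 a_1 = 0  ->  6 a_3 = 4 a_2 + 3 a_1 = 15  ->  a_3 = 5/2
  x^2: 12 a_4 - 6 a_3 - 4 a_2 = 0  ->  12 a_4 = 6 a_3 + 4 a_2 = 27  ->  a_4 = 9/4
Truncated series: y(x) = 2 + x + 3 x^2 + (5/2) x^3 + (9/4) x^4 + O(x^5).

a_0 = 2; a_1 = 1; a_2 = 3; a_3 = 5/2; a_4 = 9/4


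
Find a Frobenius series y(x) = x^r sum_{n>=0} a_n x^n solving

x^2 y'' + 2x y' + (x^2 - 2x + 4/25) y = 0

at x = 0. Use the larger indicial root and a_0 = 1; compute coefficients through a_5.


Write in Frobenius form y'' + (p(x)/x) y' + (q(x)/x^2) y = 0:
  p(x) = 2,  q(x) = x^2 - 2x + 4/25.
Indicial equation: r(r-1) + (2) r + (4/25) = 0 -> roots r_1 = -1/5, r_2 = -4/5.
Take r = r_1 = -1/5. Let y(x) = x^r sum_{n>=0} a_n x^n with a_0 = 1.
Substitute y = x^r sum a_n x^n and match x^{r+n}. The recurrence is
  D(n) a_n - 2 a_{n-1} + 1 a_{n-2} = 0,  where D(n) = (r+n)(r+n-1) + (2)(r+n) + (4/25).
  a_n = [2 a_{n-1} - 1 a_{n-2}] / D(n).
Since the indicial polynomial factors as (r - r_1)(r - r_2), D(n) = (r_1 + n - r_1)(r_1 + n - r_2) = n(n + 3/5).
Evaluating step by step (a_0 = 1):
  n = 1: D(1) = 1(1 + 3/5) = 8/5; numerator = 2(1) = 2; a_1 = (2)/(8/5) = 5/4
  n = 2: D(2) = 2(2 + 3/5) = 26/5; numerator = 2(5/4) - 1(1) = 3/2; a_2 = (3/2)/(26/5) = 15/52
  n = 3: D(3) = 3(3 + 3/5) = 54/5; numerator = 2(15/52) - 1(5/4) = -35/52; a_3 = (-35/52)/(54/5) = -175/2808
  n = 4: D(4) = 4(4 + 3/5) = 92/5; numerator = 2(-175/2808) - 1(15/52) = -145/351; a_4 = (-145/351)/(92/5) = -725/32292
  n = 5: D(5) = 5(5 + 3/5) = 28; numerator = 2(-725/32292) - 1(-175/2808) = 125/7176; a_5 = (125/7176)/(28) = 125/200928

r = -1/5; a_0 = 1; a_1 = 5/4; a_2 = 15/52; a_3 = -175/2808; a_4 = -725/32292; a_5 = 125/200928


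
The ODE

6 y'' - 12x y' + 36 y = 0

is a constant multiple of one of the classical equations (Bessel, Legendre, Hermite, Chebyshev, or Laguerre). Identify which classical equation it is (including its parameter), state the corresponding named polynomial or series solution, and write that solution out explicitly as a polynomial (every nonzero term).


All three coefficients share the factor 6; dividing through by 6 gives  y'' - 2x y' + 6 y = 0.
This matches the Hermite equation y'' - 2x y' + 2n y = 0 with 2n = 6, so n = 3; the polynomial solution is H_3(x).
With y = sum_k a_k x^k, matching x^k gives (k+2)(k+1) a_{k+2} = 2(k - n) a_k = 2(k - 3) a_k. The right side vanishes at k = 3, so the series with the parity of 3 terminates at degree 3.
Standard normalization: leading coefficient of H_n is 2^n, so a_3 = 2^3 = 8. Work downward with a_k = (k+1)(k+2) a_{k+2} / (2(k - n)):
  a_1 = (2)(3)(8) / (2(1 - 3)) = 48/(-4) = -12
Hence H_3(x) = 8 x^3 - 12 x.

H_3(x); series = 8 x^3 - 12 x


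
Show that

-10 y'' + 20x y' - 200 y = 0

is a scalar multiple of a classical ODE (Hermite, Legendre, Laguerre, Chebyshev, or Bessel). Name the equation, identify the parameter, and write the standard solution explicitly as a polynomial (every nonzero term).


All three coefficients share the factor -10; dividing through by -10 gives  y'' - 2x y' + 20 y = 0.
This matches the Hermite equation y'' - 2x y' + 2n y = 0 with 2n = 20, so n = 10; the polynomial solution is H_10(x).
With y = sum_k a_k x^k, matching x^k gives (k+2)(k+1) a_{k+2} = 2(k - n) a_k = 2(k - 10) a_k. The right side vanishes at k = 10, so the series with the parity of 10 terminates at degree 10.
Standard normalization: leading coefficient of H_n is 2^n, so a_10 = 2^10 = 1024. Work downward with a_k = (k+1)(k+2) a_{k+2} / (2(k - n)):
  a_8 = (9)(10)(1024) / (2(8 - 10)) = 92160/(-4) = -23040
  a_6 = (7)(8)(-23040) / (2(6 - 10)) = -1290240/(-8) = 161280
  a_4 = (5)(6)(161280) / (2(4 - 10)) = 4838400/(-12) = -403200
  a_2 = (3)(4)(-403200) / (2(2 - 10)) = -4838400/(-16) = 302400
  a_0 = (1)(2)(302400) / (2(0 - 10)) = 604800/(-20) = -30240
Hence H_10(x) = 1024 x^10 - 23040 x^8 + 161280 x^6 - 403200 x^4 + 302400 x^2 - 30240.

H_10(x); series = 1024 x^10 - 23040 x^8 + 161280 x^6 - 403200 x^4 + 302400 x^2 - 30240
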